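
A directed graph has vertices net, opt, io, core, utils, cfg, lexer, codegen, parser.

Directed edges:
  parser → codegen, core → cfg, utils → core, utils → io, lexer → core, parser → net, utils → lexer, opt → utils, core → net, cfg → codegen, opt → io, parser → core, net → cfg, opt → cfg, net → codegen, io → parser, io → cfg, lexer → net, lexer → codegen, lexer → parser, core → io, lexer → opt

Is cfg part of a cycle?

cfg lies on a cycle iff there is a path from cfg back to itself.
Exploring from cfg, it never reaches itself; equivalently, its strongly connected component is a singleton.

No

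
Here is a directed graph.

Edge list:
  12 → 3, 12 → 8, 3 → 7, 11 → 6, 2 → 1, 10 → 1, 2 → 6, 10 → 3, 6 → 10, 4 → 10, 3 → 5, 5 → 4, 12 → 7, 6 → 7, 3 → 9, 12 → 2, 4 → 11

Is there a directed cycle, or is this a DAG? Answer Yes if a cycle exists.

Yes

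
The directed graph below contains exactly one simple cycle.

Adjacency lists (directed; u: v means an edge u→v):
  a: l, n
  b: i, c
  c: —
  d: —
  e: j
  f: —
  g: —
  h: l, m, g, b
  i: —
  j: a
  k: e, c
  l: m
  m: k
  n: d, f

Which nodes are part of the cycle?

a, e, j, k, l, m

DFS with gray/black marking from l:
l gray
  m gray
    k gray
      e gray
        j gray
          a gray
            a→l: l is gray → back edge
Back edge closes the cycle l → m → k → e → j → a → l; its vertices are {a, e, j, k, l, m}.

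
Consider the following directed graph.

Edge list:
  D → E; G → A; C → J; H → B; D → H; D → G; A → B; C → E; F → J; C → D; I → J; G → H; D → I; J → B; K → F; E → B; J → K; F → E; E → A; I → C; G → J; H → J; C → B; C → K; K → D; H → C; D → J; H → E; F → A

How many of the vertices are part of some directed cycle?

A vertex is on a directed cycle iff it belongs to a strongly connected component of size ≥ 2 (or has a self-loop).
The vertices on cycles are {C, D, F, G, H, I, J, K} — 8 in total.

8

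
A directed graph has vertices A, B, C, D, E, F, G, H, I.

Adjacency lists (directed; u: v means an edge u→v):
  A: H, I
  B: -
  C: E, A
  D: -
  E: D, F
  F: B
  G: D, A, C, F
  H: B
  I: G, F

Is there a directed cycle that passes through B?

B lies on a cycle iff there is a path from B back to itself.
Exploring from B, it never reaches itself; equivalently, its strongly connected component is a singleton.

No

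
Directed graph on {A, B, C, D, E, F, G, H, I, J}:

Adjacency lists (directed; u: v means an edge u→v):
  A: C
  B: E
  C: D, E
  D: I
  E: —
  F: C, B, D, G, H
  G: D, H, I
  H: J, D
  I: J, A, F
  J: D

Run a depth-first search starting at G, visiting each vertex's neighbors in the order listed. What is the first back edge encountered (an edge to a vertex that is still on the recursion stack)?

J->D

DFS from G (visiting each vertex's neighbors in the order listed); mark gray on enter, black on exit:
G gray
  D gray
    I gray
      J gray
        J→D: D is gray → back edge
First back edge: J → D.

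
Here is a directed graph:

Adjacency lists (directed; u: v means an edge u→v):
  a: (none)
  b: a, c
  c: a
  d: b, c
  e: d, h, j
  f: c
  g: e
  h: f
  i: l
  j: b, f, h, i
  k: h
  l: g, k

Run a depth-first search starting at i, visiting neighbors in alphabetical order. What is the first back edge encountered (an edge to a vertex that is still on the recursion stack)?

j→i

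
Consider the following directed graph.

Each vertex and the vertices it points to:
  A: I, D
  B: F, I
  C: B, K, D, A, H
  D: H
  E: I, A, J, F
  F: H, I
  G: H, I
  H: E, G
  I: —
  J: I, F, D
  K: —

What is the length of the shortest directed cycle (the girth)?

2

For each vertex v, BFS finds the shortest path from v back to v.
The shortest such closed walk is H → G → H, length 2.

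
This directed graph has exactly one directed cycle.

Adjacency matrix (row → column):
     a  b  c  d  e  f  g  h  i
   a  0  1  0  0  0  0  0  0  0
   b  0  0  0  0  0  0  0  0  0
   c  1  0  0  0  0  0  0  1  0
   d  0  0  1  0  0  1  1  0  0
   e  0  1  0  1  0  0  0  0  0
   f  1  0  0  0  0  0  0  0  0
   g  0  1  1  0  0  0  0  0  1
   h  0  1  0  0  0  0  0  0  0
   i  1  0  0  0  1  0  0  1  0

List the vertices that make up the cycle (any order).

d, e, g, i

DFS with gray/black marking from d:
d gray
  c gray
    a gray
      b gray
      b black
    a black
    h gray
      h→b: b black — skip
    h black
  c black
  g gray
    g→c: c black — skip
    g→b: b black — skip
    i gray
      i→h: h black — skip
      e gray
        e→b: b black — skip
        e→d: d is gray → back edge
Back edge closes the cycle d → g → i → e → d; its vertices are {d, e, g, i}.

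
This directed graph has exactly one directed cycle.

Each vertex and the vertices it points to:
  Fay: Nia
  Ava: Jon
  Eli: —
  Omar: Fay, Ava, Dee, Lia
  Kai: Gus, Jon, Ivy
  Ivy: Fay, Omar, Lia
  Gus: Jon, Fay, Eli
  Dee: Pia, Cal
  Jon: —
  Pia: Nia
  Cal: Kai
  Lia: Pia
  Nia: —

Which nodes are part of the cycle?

DFS with gray/black marking from Kai:
Kai gray
  Gus gray
    Jon gray
    Jon black
    Fay gray
      Nia gray
      Nia black
    Fay black
    Eli gray
    Eli black
  Gus black
  Kai→Jon: Jon black — skip
  Ivy gray
    Ivy→Fay: Fay black — skip
    Omar gray
      Omar→Fay: Fay black — skip
      Ava gray
        Ava→Jon: Jon black — skip
      Ava black
      Dee gray
        Pia gray
          Pia→Nia: Nia black — skip
        Pia black
        Cal gray
          Cal→Kai: Kai is gray → back edge
Back edge closes the cycle Kai → Ivy → Omar → Dee → Cal → Kai; its vertices are {Cal, Dee, Ivy, Kai, Omar}.

Cal, Dee, Ivy, Kai, Omar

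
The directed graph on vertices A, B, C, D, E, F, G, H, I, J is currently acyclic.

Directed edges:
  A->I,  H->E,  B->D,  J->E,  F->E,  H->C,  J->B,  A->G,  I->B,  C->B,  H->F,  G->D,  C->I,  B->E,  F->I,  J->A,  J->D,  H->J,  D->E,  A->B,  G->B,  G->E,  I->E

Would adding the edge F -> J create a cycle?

Adding F→J creates a cycle iff J can already reach F.
Explore from J: no path reaches F. The graph stays acyclic.

No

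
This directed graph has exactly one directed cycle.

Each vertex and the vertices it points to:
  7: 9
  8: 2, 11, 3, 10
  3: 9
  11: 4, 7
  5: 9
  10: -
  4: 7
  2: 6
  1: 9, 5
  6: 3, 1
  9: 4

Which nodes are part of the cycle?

DFS with gray/black marking from 4:
4 gray
  7 gray
    9 gray
      9→4: 4 is gray → back edge
Back edge closes the cycle 4 → 7 → 9 → 4; its vertices are {4, 7, 9}.

4, 7, 9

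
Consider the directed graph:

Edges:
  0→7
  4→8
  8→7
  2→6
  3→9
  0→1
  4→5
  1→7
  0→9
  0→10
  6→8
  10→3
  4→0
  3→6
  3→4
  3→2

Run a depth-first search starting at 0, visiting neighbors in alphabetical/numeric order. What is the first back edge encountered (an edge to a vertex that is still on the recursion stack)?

4->0

DFS from 0 (visiting neighbors in alphabetical/numeric order); mark gray on enter, black on exit:
0 gray
  1 gray
    7 gray
    7 black
  1 black
  0→7: 7 black — skip
  9 gray
  9 black
  10 gray
    3 gray
      2 gray
        6 gray
          8 gray
            8→7: 7 black — skip
          8 black
        6 black
      2 black
      4 gray
        4→0: 0 is gray → back edge
First back edge: 4 → 0.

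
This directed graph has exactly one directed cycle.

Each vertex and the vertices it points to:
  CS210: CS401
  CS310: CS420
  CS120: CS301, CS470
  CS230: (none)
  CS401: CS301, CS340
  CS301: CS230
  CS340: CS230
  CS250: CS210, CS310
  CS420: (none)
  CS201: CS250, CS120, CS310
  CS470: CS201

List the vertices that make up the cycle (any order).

DFS with gray/black marking from CS201:
CS201 gray
  CS250 gray
    CS210 gray
      CS401 gray
        CS301 gray
          CS230 gray
          CS230 black
        CS301 black
        CS340 gray
          CS340→CS230: CS230 black — skip
        CS340 black
      CS401 black
    CS210 black
    CS310 gray
      CS420 gray
      CS420 black
    CS310 black
  CS250 black
  CS120 gray
    CS120→CS301: CS301 black — skip
    CS470 gray
      CS470→CS201: CS201 is gray → back edge
Back edge closes the cycle CS201 → CS120 → CS470 → CS201; its vertices are {CS120, CS201, CS470}.

CS120, CS201, CS470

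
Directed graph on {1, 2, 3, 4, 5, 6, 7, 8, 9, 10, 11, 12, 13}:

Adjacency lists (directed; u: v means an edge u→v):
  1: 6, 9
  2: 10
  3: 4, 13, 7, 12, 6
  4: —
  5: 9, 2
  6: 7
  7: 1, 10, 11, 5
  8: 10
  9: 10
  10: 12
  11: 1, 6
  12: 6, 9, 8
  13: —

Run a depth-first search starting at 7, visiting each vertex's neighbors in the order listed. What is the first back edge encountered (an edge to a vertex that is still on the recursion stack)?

DFS from 7 (visiting each vertex's neighbors in the order listed); mark gray on enter, black on exit:
7 gray
  1 gray
    6 gray
      6→7: 7 is gray → back edge
First back edge: 6 → 7.

6→7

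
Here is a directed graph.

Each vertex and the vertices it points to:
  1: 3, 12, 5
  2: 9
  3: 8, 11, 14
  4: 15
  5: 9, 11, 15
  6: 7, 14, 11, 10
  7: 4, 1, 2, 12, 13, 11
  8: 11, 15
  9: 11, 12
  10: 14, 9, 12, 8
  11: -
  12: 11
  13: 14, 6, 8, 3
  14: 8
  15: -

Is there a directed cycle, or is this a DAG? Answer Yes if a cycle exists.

Yes

DFS with white/gray/black marking, starting from 13:
13 gray
  14 gray
    8 gray
      11 gray
      11 black
      15 gray
      15 black
    8 black
  14 black
  6 gray
    7 gray
      4 gray
        4→15: 15 black — skip
      4 black
      1 gray
        3 gray
          3→8: 8 black — skip
          3→11: 11 black — skip
          3→14: 14 black — skip
        3 black
        12 gray
          12→11: 11 black — skip
        12 black
        5 gray
          9 gray
            9→11: 11 black — skip
            9→12: 12 black — skip
          9 black
          5→11: 11 black — skip
          5→15: 15 black — skip
        5 black
      1 black
      2 gray
        2→9: 9 black — skip
      2 black
      7→12: 12 black — skip
      7→13: 13 is gray → back edge
Back edge found, so a cycle exists: 13 → 6 → 7 → 13.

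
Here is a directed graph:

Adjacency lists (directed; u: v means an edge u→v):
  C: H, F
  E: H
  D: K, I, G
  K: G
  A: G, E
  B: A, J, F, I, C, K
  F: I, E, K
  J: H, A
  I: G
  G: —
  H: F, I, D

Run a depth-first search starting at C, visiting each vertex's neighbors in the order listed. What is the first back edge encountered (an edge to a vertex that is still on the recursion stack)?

DFS from C (visiting each vertex's neighbors in the order listed); mark gray on enter, black on exit:
C gray
  H gray
    F gray
      I gray
        G gray
        G black
      I black
      E gray
        E→H: H is gray → back edge
First back edge: E → H.

E->H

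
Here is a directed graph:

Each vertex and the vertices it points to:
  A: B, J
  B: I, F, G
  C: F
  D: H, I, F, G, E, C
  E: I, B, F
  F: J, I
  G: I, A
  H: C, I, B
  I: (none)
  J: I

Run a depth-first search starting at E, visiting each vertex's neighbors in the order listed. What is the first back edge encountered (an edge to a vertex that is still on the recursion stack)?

A→B

DFS from E (visiting each vertex's neighbors in the order listed); mark gray on enter, black on exit:
E gray
  I gray
  I black
  B gray
    B→I: I black — skip
    F gray
      J gray
        J→I: I black — skip
      J black
      F→I: I black — skip
    F black
    G gray
      G→I: I black — skip
      A gray
        A→B: B is gray → back edge
First back edge: A → B.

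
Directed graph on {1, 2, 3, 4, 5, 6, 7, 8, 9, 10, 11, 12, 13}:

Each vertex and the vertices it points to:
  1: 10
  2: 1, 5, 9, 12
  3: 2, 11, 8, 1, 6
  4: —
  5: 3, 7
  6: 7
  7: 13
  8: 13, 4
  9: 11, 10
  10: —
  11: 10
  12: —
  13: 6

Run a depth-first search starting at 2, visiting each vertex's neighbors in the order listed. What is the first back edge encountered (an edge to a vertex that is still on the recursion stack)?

DFS from 2 (visiting each vertex's neighbors in the order listed); mark gray on enter, black on exit:
2 gray
  1 gray
    10 gray
    10 black
  1 black
  5 gray
    3 gray
      3→2: 2 is gray → back edge
First back edge: 3 → 2.

3->2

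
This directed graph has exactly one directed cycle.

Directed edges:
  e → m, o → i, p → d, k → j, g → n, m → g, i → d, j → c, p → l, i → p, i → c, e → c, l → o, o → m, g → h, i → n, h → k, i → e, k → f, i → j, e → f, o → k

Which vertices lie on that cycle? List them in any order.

i, l, o, p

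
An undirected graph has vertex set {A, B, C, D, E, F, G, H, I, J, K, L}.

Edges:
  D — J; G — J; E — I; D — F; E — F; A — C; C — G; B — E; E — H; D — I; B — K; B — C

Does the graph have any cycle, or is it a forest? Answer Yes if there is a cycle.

Yes

DFS, tracking each vertex's parent; an edge to a visited non-parent vertex closes a cycle.
Start from K:
visit K (parent –)
  visit B (parent K)
    visit C (parent B)
      visit G (parent C)
        visit J (parent G)
          visit D (parent J)
            visit I (parent D)
              visit E (parent I)
                visit F (parent E)
                  F–E: parent, skip
                  F–D: D visited and ≠ parent → cycle
Cycle: D – I – E – F – D.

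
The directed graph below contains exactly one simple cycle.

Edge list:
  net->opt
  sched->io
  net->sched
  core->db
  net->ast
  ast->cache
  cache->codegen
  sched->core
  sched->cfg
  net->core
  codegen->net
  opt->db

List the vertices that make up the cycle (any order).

ast, net, cache, codegen

DFS with gray/black marking from codegen:
codegen gray
  net gray
    sched gray
      core gray
        db gray
        db black
      core black
      io gray
      io black
      cfg gray
      cfg black
    sched black
    opt gray
      opt→db: db black — skip
    opt black
    ast gray
      cache gray
        cache→codegen: codegen is gray → back edge
Back edge closes the cycle codegen → net → ast → cache → codegen; its vertices are {ast, net, cache, codegen}.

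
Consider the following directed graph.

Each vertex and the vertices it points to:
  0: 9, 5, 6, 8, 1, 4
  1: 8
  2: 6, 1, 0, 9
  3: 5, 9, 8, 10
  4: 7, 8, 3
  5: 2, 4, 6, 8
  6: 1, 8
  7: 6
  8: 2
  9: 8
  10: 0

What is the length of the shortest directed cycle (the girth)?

For each vertex v, BFS finds the shortest path from v back to v.
The shortest such closed walk is 5 → 2 → 0 → 5, length 3.

3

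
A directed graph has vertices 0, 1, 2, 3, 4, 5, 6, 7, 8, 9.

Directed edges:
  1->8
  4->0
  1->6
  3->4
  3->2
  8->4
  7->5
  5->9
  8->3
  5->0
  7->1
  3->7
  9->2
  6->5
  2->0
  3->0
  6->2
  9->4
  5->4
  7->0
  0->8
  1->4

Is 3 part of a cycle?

3 is on a cycle iff 3 can reach itself via ≥1 edge.
3 → 0 → 8 → 3 — yes.

Yes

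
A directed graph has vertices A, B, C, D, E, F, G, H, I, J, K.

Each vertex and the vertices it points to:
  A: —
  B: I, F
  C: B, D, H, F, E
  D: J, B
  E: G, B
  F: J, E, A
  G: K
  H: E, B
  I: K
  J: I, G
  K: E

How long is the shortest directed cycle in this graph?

3

For each vertex v, BFS finds the shortest path from v back to v.
The shortest such closed walk is F → E → B → F, length 3.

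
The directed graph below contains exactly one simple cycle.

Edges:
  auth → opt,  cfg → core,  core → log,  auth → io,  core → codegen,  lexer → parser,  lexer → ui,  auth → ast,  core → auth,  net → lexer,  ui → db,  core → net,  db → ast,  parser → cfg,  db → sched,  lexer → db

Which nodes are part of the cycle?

DFS with gray/black marking from core:
core gray
  net gray
    lexer gray
      ui gray
        db gray
          ast gray
          ast black
          sched gray
          sched black
        db black
      ui black
      parser gray
        cfg gray
          cfg→core: core is gray → back edge
Back edge closes the cycle core → net → lexer → parser → cfg → core; its vertices are {cfg, net, core, lexer, parser}.

cfg, net, core, lexer, parser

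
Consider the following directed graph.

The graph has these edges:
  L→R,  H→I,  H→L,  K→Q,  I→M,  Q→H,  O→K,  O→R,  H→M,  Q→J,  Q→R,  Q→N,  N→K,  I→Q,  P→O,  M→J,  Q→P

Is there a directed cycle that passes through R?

No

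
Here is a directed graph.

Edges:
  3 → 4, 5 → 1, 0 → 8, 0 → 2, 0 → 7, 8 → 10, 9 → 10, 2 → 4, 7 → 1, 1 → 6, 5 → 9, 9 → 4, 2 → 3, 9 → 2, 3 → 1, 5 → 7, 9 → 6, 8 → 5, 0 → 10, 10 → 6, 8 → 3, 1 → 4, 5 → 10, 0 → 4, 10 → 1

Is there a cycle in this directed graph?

No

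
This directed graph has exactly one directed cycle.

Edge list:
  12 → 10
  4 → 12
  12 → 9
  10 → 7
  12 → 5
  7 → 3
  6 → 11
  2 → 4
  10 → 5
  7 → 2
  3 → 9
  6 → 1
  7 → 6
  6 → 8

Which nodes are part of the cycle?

2, 4, 7, 10, 12

DFS with gray/black marking from 10:
10 gray
  5 gray
  5 black
  7 gray
    2 gray
      4 gray
        12 gray
          9 gray
          9 black
          12→10: 10 is gray → back edge
Back edge closes the cycle 10 → 7 → 2 → 4 → 12 → 10; its vertices are {2, 4, 7, 10, 12}.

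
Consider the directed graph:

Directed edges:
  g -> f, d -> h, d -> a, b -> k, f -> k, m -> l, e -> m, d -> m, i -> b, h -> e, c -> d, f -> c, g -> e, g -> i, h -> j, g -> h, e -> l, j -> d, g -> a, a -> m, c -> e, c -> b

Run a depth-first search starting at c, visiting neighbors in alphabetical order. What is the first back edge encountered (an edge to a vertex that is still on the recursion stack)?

DFS from c (visiting neighbors in alphabetical order); mark gray on enter, black on exit:
c gray
  b gray
    k gray
    k black
  b black
  d gray
    a gray
      m gray
        l gray
        l black
      m black
    a black
    h gray
      e gray
        e→l: l black — skip
        e→m: m black — skip
      e black
      j gray
        j→d: d is gray → back edge
First back edge: j → d.

j->d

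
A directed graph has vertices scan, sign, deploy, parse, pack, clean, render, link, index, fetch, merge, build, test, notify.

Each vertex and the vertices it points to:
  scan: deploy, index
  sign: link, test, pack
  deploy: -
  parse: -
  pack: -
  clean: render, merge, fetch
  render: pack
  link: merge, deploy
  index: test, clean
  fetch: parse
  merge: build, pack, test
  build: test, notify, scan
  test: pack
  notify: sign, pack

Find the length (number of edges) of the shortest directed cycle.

5

For each vertex v, BFS finds the shortest path from v back to v.
The shortest such closed walk is build → scan → index → clean → merge → build, length 5.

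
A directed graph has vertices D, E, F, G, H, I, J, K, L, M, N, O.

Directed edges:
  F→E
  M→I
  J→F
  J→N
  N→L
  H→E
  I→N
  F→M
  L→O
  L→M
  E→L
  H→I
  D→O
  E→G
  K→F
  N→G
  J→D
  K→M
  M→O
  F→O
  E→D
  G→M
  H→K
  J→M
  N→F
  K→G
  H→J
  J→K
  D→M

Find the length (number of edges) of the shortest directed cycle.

4

For each vertex v, BFS finds the shortest path from v back to v.
The shortest such closed walk is I → N → G → M → I, length 4.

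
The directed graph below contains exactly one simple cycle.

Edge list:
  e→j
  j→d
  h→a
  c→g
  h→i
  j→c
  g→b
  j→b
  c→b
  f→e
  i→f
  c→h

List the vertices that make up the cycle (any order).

c, e, f, h, i, j

DFS with gray/black marking from j:
j gray
  d gray
  d black
  c gray
    g gray
      b gray
      b black
    g black
    c→b: b black — skip
    h gray
      i gray
        f gray
          e gray
            e→j: j is gray → back edge
Back edge closes the cycle j → c → h → i → f → e → j; its vertices are {c, e, f, h, i, j}.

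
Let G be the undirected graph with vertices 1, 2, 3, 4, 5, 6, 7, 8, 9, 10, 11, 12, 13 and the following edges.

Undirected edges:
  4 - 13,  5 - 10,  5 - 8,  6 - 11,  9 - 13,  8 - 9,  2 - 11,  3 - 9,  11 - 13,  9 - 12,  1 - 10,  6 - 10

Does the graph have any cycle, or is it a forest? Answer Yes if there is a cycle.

Yes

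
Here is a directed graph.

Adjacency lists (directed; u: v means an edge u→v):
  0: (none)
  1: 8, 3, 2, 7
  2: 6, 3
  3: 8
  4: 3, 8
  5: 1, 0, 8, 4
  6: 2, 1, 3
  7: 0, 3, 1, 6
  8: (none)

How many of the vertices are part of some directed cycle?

A vertex is on a directed cycle iff it belongs to a strongly connected component of size ≥ 2 (or has a self-loop).
The vertices on cycles are {1, 2, 6, 7} — 4 in total.

4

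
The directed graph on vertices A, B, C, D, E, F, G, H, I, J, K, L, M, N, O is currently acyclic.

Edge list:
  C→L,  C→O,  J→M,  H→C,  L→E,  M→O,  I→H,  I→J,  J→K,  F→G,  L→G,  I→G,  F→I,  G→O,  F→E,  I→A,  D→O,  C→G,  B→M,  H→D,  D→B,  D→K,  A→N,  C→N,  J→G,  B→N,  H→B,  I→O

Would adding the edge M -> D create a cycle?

Yes

Adding M→D creates a cycle iff D can already reach M.
Path from D: D → B → M.
So D → … → M → D is a cycle.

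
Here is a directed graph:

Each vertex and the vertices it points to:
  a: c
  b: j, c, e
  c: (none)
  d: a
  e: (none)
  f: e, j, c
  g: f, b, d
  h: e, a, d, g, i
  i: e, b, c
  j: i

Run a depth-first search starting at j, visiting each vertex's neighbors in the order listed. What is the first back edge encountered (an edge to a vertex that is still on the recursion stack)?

DFS from j (visiting each vertex's neighbors in the order listed); mark gray on enter, black on exit:
j gray
  i gray
    e gray
    e black
    b gray
      b→j: j is gray → back edge
First back edge: b → j.

b→j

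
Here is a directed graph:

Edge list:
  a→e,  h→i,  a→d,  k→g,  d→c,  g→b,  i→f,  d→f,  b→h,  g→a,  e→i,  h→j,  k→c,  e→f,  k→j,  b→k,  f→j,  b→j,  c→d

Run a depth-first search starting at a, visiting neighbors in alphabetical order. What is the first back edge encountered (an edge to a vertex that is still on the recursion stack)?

c->d

DFS from a (visiting neighbors in alphabetical order); mark gray on enter, black on exit:
a gray
  d gray
    c gray
      c→d: d is gray → back edge
First back edge: c → d.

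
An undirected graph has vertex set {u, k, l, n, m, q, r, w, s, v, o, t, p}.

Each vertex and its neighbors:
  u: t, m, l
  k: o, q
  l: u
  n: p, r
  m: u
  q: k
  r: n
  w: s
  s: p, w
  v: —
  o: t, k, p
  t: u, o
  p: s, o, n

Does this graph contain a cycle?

No

DFS, tracking each vertex's parent; an edge to a visited non-parent vertex closes a cycle.
Start from p:
visit p (parent –)
  visit s (parent p)
    s–p: parent, skip
    visit w (parent s)
      w–s: parent, skip
  visit o (parent p)
    visit t (parent o)
      visit u (parent t)
        u–t: parent, skip
        visit m (parent u)
          m–u: parent, skip
        visit l (parent u)
          l–u: parent, skip
      t–o: parent, skip
    visit k (parent o)
      k–o: parent, skip
      visit q (parent k)
        q–k: parent, skip
    o–p: parent, skip
  visit n (parent p)
    n–p: parent, skip
    visit r (parent n)
      r–n: parent, skip
visit v (parent –)
No non-parent visited neighbor found — the graph is a forest.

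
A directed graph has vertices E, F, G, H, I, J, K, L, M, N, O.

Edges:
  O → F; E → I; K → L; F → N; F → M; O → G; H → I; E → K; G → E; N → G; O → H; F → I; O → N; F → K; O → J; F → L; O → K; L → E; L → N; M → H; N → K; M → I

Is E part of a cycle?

Yes

E is on a cycle iff E can reach itself via ≥1 edge.
E → K → L → E — yes.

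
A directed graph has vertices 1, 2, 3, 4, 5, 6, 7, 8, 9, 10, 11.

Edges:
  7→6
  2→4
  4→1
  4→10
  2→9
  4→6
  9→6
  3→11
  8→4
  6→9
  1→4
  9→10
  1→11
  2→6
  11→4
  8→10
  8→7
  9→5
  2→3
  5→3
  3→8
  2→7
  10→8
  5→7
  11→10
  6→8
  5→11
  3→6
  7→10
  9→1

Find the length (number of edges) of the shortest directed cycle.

2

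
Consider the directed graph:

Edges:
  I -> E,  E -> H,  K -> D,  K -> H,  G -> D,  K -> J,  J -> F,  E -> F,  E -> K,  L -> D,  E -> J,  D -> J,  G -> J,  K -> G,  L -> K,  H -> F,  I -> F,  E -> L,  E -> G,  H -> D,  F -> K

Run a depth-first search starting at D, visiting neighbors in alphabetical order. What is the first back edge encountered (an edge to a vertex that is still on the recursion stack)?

K->D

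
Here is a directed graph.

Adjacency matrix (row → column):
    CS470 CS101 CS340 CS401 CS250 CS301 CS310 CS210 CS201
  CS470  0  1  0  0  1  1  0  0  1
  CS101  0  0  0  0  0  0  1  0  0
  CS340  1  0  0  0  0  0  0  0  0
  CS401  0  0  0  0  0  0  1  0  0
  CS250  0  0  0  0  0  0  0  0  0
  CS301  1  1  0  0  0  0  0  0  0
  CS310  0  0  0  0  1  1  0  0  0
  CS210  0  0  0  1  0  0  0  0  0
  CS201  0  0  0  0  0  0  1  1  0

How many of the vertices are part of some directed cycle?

A vertex is on a directed cycle iff it belongs to a strongly connected component of size ≥ 2 (or has a self-loop).
The vertices on cycles are {CS101, CS201, CS210, CS301, CS310, CS401, CS470} — 7 in total.

7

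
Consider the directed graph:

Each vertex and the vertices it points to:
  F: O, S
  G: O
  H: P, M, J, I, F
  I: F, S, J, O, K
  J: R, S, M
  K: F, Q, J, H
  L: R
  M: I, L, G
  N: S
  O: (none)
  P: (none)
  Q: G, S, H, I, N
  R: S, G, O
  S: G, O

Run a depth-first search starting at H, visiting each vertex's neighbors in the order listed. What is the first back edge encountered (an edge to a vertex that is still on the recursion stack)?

J→M

DFS from H (visiting each vertex's neighbors in the order listed); mark gray on enter, black on exit:
H gray
  P gray
  P black
  M gray
    I gray
      F gray
        O gray
        O black
        S gray
          G gray
            G→O: O black — skip
          G black
          S→O: O black — skip
        S black
      F black
      I→S: S black — skip
      J gray
        R gray
          R→S: S black — skip
          R→G: G black — skip
          R→O: O black — skip
        R black
        J→S: S black — skip
        J→M: M is gray → back edge
First back edge: J → M.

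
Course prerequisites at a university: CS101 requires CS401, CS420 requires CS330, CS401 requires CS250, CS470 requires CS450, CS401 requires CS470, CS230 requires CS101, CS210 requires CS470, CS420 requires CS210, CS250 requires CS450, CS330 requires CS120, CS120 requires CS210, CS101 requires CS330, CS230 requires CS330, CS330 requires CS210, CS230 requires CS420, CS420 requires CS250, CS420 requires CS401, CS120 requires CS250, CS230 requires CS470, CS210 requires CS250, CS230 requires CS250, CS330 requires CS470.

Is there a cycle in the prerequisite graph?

DFS with white/gray/black marking, starting from CS470:
CS470 gray
  CS450 gray
  CS450 black
CS470 black
CS330 gray
  CS330→CS470: CS470 black — skip
  CS210 gray
    CS250 gray
      CS250→CS450: CS450 black — skip
    CS250 black
    CS210→CS470: CS470 black — skip
  CS210 black
  CS120 gray
    CS120→CS210: CS210 black — skip
    CS120→CS250: CS250 black — skip
  CS120 black
CS330 black
CS420 gray
  CS420→CS210: CS210 black — skip
  CS420→CS250: CS250 black — skip
  CS420→CS330: CS330 black — skip
  CS401 gray
    CS401→CS470: CS470 black — skip
    CS401→CS250: CS250 black — skip
  CS401 black
CS420 black
CS101 gray
  CS101→CS401: CS401 black — skip
  CS101→CS330: CS330 black — skip
CS101 black
CS230 gray
  CS230→CS470: CS470 black — skip
  CS230→CS420: CS420 black — skip
  CS230→CS101: CS101 black — skip
  CS230→CS250: CS250 black — skip
  CS230→CS330: CS330 black — skip
CS230 black
Every edge goes to a white or black vertex — no back edge, so the graph is acyclic.

No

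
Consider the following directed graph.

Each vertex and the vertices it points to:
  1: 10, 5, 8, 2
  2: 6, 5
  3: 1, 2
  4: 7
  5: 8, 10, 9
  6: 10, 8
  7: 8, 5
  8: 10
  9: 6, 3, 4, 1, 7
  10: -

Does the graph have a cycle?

DFS with white/gray/black marking, starting from 4:
4 gray
  7 gray
    8 gray
      10 gray
      10 black
    8 black
    5 gray
      5→8: 8 black — skip
      5→10: 10 black — skip
      9 gray
        6 gray
          6→10: 10 black — skip
          6→8: 8 black — skip
        6 black
        3 gray
          1 gray
            1→10: 10 black — skip
            1→5: 5 is gray → back edge
Back edge found, so a cycle exists: 5 → 9 → 3 → 1 → 5.

Yes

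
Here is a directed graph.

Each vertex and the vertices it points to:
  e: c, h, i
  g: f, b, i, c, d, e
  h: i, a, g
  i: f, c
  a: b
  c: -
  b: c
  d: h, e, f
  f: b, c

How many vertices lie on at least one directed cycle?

A vertex is on a directed cycle iff it belongs to a strongly connected component of size ≥ 2 (or has a self-loop).
The vertices on cycles are {d, e, g, h} — 4 in total.

4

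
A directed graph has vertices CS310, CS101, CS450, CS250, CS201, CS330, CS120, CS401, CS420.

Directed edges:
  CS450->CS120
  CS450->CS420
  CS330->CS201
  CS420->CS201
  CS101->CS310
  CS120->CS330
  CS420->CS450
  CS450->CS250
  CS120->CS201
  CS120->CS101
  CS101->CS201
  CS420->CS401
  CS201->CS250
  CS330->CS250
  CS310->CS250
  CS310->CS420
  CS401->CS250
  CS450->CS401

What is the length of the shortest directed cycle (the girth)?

2

For each vertex v, BFS finds the shortest path from v back to v.
The shortest such closed walk is CS420 → CS450 → CS420, length 2.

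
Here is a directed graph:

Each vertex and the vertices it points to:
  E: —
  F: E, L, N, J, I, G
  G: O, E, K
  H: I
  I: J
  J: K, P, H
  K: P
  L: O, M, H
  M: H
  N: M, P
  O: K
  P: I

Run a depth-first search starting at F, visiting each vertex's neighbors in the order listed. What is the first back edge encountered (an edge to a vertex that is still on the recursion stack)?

DFS from F (visiting each vertex's neighbors in the order listed); mark gray on enter, black on exit:
F gray
  E gray
  E black
  L gray
    O gray
      K gray
        P gray
          I gray
            J gray
              J→K: K is gray → back edge
First back edge: J → K.

J->K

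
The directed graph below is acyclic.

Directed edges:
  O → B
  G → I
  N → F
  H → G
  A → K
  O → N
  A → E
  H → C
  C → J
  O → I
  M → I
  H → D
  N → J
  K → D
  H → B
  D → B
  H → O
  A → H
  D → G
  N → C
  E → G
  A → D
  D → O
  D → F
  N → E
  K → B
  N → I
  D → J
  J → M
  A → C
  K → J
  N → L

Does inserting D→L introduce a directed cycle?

No

Adding D→L creates a cycle iff L can already reach D.
Explore from L: no path reaches D. The graph stays acyclic.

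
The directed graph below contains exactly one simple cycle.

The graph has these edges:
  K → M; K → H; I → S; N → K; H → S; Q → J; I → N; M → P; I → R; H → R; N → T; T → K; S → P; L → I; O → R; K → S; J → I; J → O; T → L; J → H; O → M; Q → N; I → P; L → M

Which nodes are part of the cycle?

I, L, N, T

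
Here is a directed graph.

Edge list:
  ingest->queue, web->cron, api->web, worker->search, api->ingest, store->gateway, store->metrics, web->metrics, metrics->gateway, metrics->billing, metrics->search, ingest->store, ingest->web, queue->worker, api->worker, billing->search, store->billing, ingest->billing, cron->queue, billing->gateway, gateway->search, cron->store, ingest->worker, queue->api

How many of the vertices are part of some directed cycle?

5

A vertex is on a directed cycle iff it belongs to a strongly connected component of size ≥ 2 (or has a self-loop).
The vertices on cycles are {api, web, cron, queue, ingest} — 5 in total.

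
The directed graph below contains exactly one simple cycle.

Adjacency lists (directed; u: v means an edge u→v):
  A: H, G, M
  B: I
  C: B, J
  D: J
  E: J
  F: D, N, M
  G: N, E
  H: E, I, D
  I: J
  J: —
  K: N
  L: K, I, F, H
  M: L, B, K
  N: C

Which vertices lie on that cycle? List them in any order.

F, L, M

DFS with gray/black marking from M:
M gray
  L gray
    K gray
      N gray
        C gray
          B gray
            I gray
              J gray
              J black
            I black
          B black
          C→J: J black — skip
        C black
      N black
    K black
    L→I: I black — skip
    F gray
      D gray
        D→J: J black — skip
      D black
      F→N: N black — skip
      F→M: M is gray → back edge
Back edge closes the cycle M → L → F → M; its vertices are {F, L, M}.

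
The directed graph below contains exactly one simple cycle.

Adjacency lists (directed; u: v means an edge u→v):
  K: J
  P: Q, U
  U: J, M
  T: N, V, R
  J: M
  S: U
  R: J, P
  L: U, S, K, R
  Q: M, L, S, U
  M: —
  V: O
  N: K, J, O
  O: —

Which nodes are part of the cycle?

DFS with gray/black marking from R:
R gray
  J gray
    M gray
    M black
  J black
  P gray
    Q gray
      Q→M: M black — skip
      L gray
        U gray
          U→J: J black — skip
          U→M: M black — skip
        U black
        S gray
          S→U: U black — skip
        S black
        K gray
          K→J: J black — skip
        K black
        L→R: R is gray → back edge
Back edge closes the cycle R → P → Q → L → R; its vertices are {L, P, Q, R}.

L, P, Q, R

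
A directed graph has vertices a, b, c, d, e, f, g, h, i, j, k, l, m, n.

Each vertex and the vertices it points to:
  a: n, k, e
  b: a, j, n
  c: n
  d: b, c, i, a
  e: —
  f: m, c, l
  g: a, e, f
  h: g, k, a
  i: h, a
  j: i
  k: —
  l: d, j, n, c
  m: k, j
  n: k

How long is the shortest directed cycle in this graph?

For each vertex v, BFS finds the shortest path from v back to v.
The shortest such closed walk is g → f → m → j → i → h → g, length 6.

6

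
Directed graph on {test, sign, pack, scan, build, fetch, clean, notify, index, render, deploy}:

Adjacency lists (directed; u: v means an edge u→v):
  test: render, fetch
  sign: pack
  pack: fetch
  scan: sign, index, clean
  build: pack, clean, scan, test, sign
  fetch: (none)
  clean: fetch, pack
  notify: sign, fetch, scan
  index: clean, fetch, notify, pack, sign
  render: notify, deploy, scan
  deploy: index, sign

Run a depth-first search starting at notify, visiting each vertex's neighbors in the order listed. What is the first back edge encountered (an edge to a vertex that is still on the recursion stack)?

index->notify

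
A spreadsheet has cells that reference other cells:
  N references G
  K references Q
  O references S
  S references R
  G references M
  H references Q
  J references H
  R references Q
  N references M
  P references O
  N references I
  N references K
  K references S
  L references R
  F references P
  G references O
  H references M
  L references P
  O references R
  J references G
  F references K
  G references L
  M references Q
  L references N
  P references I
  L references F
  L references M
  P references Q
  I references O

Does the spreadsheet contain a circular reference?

Yes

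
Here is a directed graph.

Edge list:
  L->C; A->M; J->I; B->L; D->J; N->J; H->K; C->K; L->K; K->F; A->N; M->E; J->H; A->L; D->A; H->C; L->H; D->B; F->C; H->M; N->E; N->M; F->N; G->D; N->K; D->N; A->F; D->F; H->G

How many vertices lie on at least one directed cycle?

A vertex is on a directed cycle iff it belongs to a strongly connected component of size ≥ 2 (or has a self-loop).
The vertices on cycles are {A, B, C, D, F, G, H, J, K, L, N} — 11 in total.

11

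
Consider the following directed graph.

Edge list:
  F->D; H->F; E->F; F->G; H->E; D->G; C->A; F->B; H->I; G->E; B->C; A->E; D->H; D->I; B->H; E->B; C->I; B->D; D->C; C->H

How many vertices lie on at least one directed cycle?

8

A vertex is on a directed cycle iff it belongs to a strongly connected component of size ≥ 2 (or has a self-loop).
The vertices on cycles are {A, B, C, D, E, F, G, H} — 8 in total.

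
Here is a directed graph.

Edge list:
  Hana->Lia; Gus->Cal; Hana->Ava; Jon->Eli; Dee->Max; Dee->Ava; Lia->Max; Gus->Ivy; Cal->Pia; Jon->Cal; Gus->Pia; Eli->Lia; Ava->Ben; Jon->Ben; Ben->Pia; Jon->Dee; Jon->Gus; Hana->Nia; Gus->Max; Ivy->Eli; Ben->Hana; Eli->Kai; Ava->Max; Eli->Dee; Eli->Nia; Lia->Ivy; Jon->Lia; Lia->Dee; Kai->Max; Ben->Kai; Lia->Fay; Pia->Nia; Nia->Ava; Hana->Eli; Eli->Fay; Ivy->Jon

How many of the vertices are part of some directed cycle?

12

A vertex is on a directed cycle iff it belongs to a strongly connected component of size ≥ 2 (or has a self-loop).
The vertices on cycles are {Ava, Ben, Cal, Dee, Eli, Gus, Ivy, Jon, Lia, Nia, Pia, Hana} — 12 in total.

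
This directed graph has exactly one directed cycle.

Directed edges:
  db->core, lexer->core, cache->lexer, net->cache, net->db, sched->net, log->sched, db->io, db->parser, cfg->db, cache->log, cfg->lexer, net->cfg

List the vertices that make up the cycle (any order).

log, net, cache, sched

DFS with gray/black marking from net:
net gray
  cfg gray
    lexer gray
      core gray
      core black
    lexer black
    db gray
      db→core: core black — skip
      parser gray
      parser black
      io gray
      io black
    db black
  cfg black
  net→db: db black — skip
  cache gray
    log gray
      sched gray
        sched→net: net is gray → back edge
Back edge closes the cycle net → cache → log → sched → net; its vertices are {log, net, cache, sched}.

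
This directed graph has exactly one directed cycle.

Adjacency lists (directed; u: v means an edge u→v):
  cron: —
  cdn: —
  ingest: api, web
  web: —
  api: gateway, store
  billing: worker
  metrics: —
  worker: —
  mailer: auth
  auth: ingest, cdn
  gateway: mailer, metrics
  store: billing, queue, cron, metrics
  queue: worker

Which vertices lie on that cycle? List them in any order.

DFS with gray/black marking from ingest:
ingest gray
  api gray
    gateway gray
      mailer gray
        auth gray
          auth→ingest: ingest is gray → back edge
Back edge closes the cycle ingest → api → gateway → mailer → auth → ingest; its vertices are {api, auth, ingest, mailer, gateway}.

api, auth, ingest, mailer, gateway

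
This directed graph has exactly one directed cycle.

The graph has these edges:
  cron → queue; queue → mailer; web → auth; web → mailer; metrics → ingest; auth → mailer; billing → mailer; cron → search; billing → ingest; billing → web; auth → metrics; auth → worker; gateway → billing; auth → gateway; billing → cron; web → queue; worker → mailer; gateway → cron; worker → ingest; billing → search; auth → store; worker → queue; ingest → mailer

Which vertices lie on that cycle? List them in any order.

DFS with gray/black marking from auth:
auth gray
  store gray
  store black
  metrics gray
    ingest gray
      mailer gray
      mailer black
    ingest black
  metrics black
  worker gray
    worker→ingest: ingest black — skip
    worker→mailer: mailer black — skip
    queue gray
      queue→mailer: mailer black — skip
    queue black
  worker black
  gateway gray
    cron gray
      cron→queue: queue black — skip
      search gray
      search black
    cron black
    billing gray
      billing→cron: cron black — skip
      billing→search: search black — skip
      billing→ingest: ingest black — skip
      billing→mailer: mailer black — skip
      web gray
        web→mailer: mailer black — skip
        web→queue: queue black — skip
        web→auth: auth is gray → back edge
Back edge closes the cycle auth → gateway → billing → web → auth; its vertices are {web, auth, billing, gateway}.

web, auth, billing, gateway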